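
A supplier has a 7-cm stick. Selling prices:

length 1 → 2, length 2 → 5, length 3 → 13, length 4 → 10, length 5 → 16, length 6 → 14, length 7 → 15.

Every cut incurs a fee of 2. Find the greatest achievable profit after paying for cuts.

24

Consider every possible first cut. r[k] is the best of p[i]+r[k−i] over all sellable i≤k, charging 2 whenever i<k.
r[1] = 2
r[2] = 5
r[3] = 13
r[4] = 13  (first piece 1, then r[3]=13)
r[5] = 16  (first piece 2, then r[3]=13)
r[6] = 24  (first piece 3, then r[3]=13)
r[7] = 24  (first piece 1, then r[6]=24)
One optimal plan: pieces 3 + 3 + 1 (2 cuts) → 28 − 4 = 24.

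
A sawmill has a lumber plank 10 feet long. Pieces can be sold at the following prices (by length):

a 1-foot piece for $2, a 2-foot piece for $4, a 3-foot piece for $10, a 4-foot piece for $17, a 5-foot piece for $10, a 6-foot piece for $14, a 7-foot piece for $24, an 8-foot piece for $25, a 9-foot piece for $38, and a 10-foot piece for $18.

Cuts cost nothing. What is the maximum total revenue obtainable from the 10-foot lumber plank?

40

Let r[k] be the best obtainable value from length k. For each k, try every first piece i and keep the best of price[i] + r[k−i].
r[1] = 2
r[2] = max(2+2, 4+0) = 4
r[3] = max(2+4, 4+2, 10+0) = 10
r[4] = max(2+10, 4+4, 10+2, 17+0) = 17
r[5] = max(2+17, 4+10, 10+4, 17+2, 10+0) = 19
r[6] = max(2+19, 4+17, 10+10, 17+4, 10+2, 14+0) = 21
r[7] = max(2+21, 4+19, 10+17, …, 14+2, 24+0) = 27
r[8] = max(2+27, 4+21, 10+19, …, 24+2, 25+0) = 34
r[9] = max(2+34, 4+27, 10+21, …, 25+2, 38+0) = 38
r[10] = max(2+38, 4+34, 10+27, …, 38+2, 18+0) = 40
One optimal cutting: 9 + 1 → $38 + $2 = $40.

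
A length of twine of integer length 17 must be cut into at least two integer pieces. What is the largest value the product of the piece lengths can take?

Define P[k] = max over 1≤i<k of i · max(k−i, P[k−i]); the inner max lets the remainder stay uncut if that's better.
P[2] = 1×max(1,0) = 1×1 = 1
P[3] = max(1×2, 2×1) = 2
P[4] = max(1×3, 2×2, 3×1) = 4
P[5] = max(1×4, 2×3, 3×2, 4×1) = 6
P[6] = max(1×6, 2×4, 3×3, 4×2, 5×1) = 9
P[7] = max(1×9, 2×6, 3×4, 4×3, 5×2, 6×1) = 12
P[8] = max(1×12, 2×9, 3×6, …, 6×2, 7×1) = 18
P[9] = max(1×18, 2×12, 3×9, …, 7×2, 8×1) = 27
P[10] = max(1×27, 2×18, 3×12, …, 8×2, 9×1) = 36
P[11] = max(1×36, 2×27, 3×18, …, 9×2, 10×1) = 54
P[12] = max(1×54, 2×36, 3×27, …, 10×2, 11×1) = 81
P[13] = max(1×81, 2×54, 3×36, …, 11×2, 12×1) = 108
P[14] = max(1×108, 2×81, 3×54, …, 12×2, 13×1) = 162
P[15] = max(1×162, 2×108, 3×81, …, 13×2, 14×1) = 243
P[16] = max(1×243, 2×162, 3×108, …, 14×2, 15×1) = 324
P[17] = max(1×324, 2×243, 3×162, …, 15×2, 16×1) = 486
One optimal split: 3 + 3 + 3 + 3 + 3 + 2; product 3×3×3×3×3×2 = 486.

486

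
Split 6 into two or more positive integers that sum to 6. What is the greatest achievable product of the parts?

Let g[k] be the best product for length k (with at least one cut). For each first piece i, the rest contributes max(k−i, g[k−i]).
g[2] = 1*max(1,0) = 1*1 = 1
g[3] = 1*max(2,1) = 1*2 = 2
g[4] = 2*max(2,1) = 2*2 = 4
g[5] = 2*max(3,2) = 2*3 = 6
g[6] = 3*max(3,2) = 3*3 = 9
One optimal split: 3 + 3; product 3*3 = 9.

9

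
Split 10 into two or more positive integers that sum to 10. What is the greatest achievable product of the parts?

36

Fill m[k] for k=2..10: at each k try every first piece i and multiply by the better of (k−i) uncut or m[k−i].
Small cases: m[2]=1.
m[3] = 1*max(2,1) = 1*2 = 2
m[4] = 2*max(2,1) = 2*2 = 4
m[5] = 2*max(3,2) = 2*3 = 6
m[6] = 3*max(3,2) = 3*3 = 9
m[7] = 2*max(5,6) = 2*6 = 12
m[8] = 2*max(6,9) = 2*9 = 18
m[9] = 3*max(6,9) = 3*9 = 27
m[10] = 2*max(8,18) = 2*18 = 36
One optimal split: 3 + 3 + 2 + 2; product 3*3*2*2 = 36.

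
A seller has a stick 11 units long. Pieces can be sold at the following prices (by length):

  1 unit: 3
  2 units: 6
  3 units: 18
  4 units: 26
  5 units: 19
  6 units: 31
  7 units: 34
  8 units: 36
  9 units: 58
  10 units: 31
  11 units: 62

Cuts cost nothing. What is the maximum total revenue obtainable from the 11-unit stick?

70

Let r[k] be the best obtainable value from length k. For each k, try every first piece i and keep the best of price[i] + r[k−i].
r[1] = 3
r[2] = 6  (first piece 1, then r[1]=3)
r[3] = 18
r[4] = 26
r[5] = 29  (first piece 1, then r[4]=26)
r[6] = 36  (first piece 3, then r[3]=18)
r[7] = 44  (first piece 3, then r[4]=26)
r[8] = 52  (first piece 4, then r[4]=26)
r[9] = 58
r[10] = 62  (first piece 3, then r[7]=44)
r[11] = 70  (first piece 3, then r[8]=52)
One optimal cutting: 4 + 4 + 3 → 26 + 26 + 18 = 70.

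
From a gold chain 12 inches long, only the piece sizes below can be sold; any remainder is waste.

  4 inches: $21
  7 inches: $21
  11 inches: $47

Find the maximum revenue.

Build f[k] bottom-up: f[k] = max over allowed piece i of (p[i] + f[k−i]).
f[1] = 0
f[2] = 0
f[3] = 0
f[4] = 21
f[5] = 21
f[6] = 21
f[7] = 21
f[8] = 42  (first piece 4, then f[4]=21)
f[9] = 42
f[10] = 42
f[11] = 47
f[12] = 63  (first piece 4, then f[8]=42)
One optimal cutting: 4 + 4 + 4 → $63.

63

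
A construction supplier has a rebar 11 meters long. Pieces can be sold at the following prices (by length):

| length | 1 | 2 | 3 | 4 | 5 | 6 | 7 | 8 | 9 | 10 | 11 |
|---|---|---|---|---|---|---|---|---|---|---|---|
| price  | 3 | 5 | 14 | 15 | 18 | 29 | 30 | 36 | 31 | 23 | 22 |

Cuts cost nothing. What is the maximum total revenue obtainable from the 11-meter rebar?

50

Let v[k] be the best obtainable value from length k. For each k, try every first piece i and keep the best of price[i] + v[k−i].
v[1] = 3
v[2] = 6  (first piece 1, then v[1]=3)
v[3] = 14
v[4] = 17  (first piece 1, then v[3]=14)
v[5] = 20  (first piece 1, then v[4]=17)
v[6] = 29
v[7] = 32  (first piece 1, then v[6]=29)
v[8] = 36
v[9] = 43  (first piece 3, then v[6]=29)
v[10] = 46  (first piece 1, then v[9]=43)
v[11] = 50  (first piece 3, then v[8]=36)
One optimal cutting: 8 + 3 → ₹36 + ₹14 = ₹50.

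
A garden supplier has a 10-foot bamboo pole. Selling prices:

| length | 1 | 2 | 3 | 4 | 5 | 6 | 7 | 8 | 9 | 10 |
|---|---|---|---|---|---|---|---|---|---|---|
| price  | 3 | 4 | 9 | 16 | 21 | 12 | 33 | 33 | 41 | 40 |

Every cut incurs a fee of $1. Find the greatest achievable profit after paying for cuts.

Let v[k] be the best obtainable value from length k. For each k, try every first piece i and keep the best of price[i] + v[k−i] minus the 1 cut fee when i<k.
v[1] = 3
v[2] = 5  (first piece 1, then v[1]=3)
v[3] = 9
v[4] = 16
v[5] = 21
v[6] = 23  (first piece 1, then v[5]=21)
v[7] = 33
v[8] = 35  (first piece 1, then v[7]=33)
v[9] = 41
v[10] = 43  (first piece 1, then v[9]=41)
One optimal plan: pieces 9 + 1 (1 cut) → $44 − $1 = $43.

43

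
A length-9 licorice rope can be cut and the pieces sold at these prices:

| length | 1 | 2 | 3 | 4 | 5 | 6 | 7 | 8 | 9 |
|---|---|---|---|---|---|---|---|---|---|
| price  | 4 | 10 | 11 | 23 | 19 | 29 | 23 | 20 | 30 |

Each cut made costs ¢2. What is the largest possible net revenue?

Consider every possible first cut. net[k] is the best of p[i]+net[k−i] over all sellable i≤k, charging 2 whenever i<k.
net[1] = 4
net[2] = 10
net[3] = 12  (first piece 1, then net[2]=10)
net[4] = 23
net[5] = 25  (first piece 1, then net[4]=23)
net[6] = 31  (first piece 2, then net[4]=23)
net[7] = 33  (first piece 1, then net[6]=31)
net[8] = 44  (first piece 4, then net[4]=23)
net[9] = 46  (first piece 1, then net[8]=44)
One optimal plan: pieces 4 + 4 + 1 (2 cuts) → ¢50 − ¢4 = ¢46.

46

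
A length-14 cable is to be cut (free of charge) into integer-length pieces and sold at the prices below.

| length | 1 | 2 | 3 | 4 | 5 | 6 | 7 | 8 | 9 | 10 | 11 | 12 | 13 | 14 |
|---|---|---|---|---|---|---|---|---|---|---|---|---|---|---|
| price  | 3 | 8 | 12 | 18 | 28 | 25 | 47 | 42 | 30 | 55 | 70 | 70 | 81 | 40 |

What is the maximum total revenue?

Let R[k] be the best obtainable value from length k. For each k, try every first piece i and keep the best of price[i] + R[k−i].
R[1] = 3
R[2] = max(3+3, 8+0) = 8
R[3] = max(3+8, 8+3, 12+0) = 12
R[4] = max(3+12, 8+8, 12+3, 18+0) = 18
R[5] = max(3+18, 8+12, 12+8, 18+3, 28+0) = 28
R[6] = max(3+28, 8+18, 12+12, 18+8, 28+3, 25+0) = 31
R[7] = max(3+31, 8+28, 12+18, …, 25+3, 47+0) = 47
R[8] = max(3+47, 8+31, 12+28, …, 47+3, 42+0) = 50
R[9] = max(3+50, 8+47, 12+31, …, 42+3, 30+0) = 55
R[10] = max(3+55, 8+50, 12+47, …, 30+3, 55+0) = 59
R[11] = max(3+59, 8+55, 12+50, …, 55+3, 70+0) = 70
R[12] = max(3+70, 8+59, 12+55, …, 70+3, 70+0) = 75
R[13] = max(3+75, 8+70, 12+59, …, 70+3, 81+0) = 81
R[14] = max(3+81, 8+75, 12+70, …, 81+3, 40+0) = 94
One optimal cutting: 7 + 7 → €47 + €47 = €94.

94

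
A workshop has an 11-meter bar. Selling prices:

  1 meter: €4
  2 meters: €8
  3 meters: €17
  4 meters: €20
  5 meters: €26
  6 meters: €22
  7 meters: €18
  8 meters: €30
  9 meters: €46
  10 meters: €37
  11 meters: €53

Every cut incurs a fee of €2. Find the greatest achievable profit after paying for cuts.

Build r[k] bottom-up: r[k] = max over allowed piece i of (p[i] + r[k−i]) − 2 per cut.
r[1] = 4
r[2] = 8
r[3] = 17
r[4] = 20
r[5] = 26
r[6] = 32  (first piece 3, then r[3]=17)
r[7] = 35  (first piece 3, then r[4]=20)
r[8] = 41  (first piece 3, then r[5]=26)
r[9] = 47  (first piece 3, then r[6]=32)
r[10] = 50  (first piece 3, then r[7]=35)
r[11] = 56  (first piece 3, then r[8]=41)
One optimal plan: pieces 5 + 3 + 3 (2 cuts) → €60 − €4 = €56.

56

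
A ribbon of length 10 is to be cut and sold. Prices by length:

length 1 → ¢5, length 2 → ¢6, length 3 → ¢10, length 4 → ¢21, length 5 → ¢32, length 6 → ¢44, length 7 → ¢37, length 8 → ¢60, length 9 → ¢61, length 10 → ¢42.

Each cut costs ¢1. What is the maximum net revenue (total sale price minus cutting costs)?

68

Consider every possible first cut. net[k] is the best of p[i]+net[k−i] over all sellable i≤k, charging 1 whenever i<k.
net[1] = 5
net[2] = 9  (first piece 1, then net[1]=5)
net[3] = 13  (first piece 1, then net[2]=9)
net[4] = 21
net[5] = 32
net[6] = 44
net[7] = 48  (first piece 1, then net[6]=44)
net[8] = 60
net[9] = 64  (first piece 1, then net[8]=60)
net[10] = 68  (first piece 1, then net[9]=64)
One optimal plan: pieces 8 + 1 + 1 (2 cuts) → ¢70 − ¢2 = ¢68.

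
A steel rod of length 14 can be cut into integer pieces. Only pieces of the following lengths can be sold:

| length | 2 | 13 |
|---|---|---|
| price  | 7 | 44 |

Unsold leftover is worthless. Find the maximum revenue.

Let f[k] be the best obtainable value from length k. For each k, try every first piece i and keep the best of price[i] + f[k−i].
f[1] = 0
f[2] = 7
f[3] = 7
f[4] = 14  (first piece 2, then f[2]=7)
f[5] = 14
f[6] = 21  (first piece 2, then f[4]=14)
f[7] = 21
f[8] = 28  (first piece 2, then f[6]=21)
f[9] = 28
f[10] = 35  (first piece 2, then f[8]=28)
f[11] = 35
f[12] = 42  (first piece 2, then f[10]=35)
f[13] = max(7+35, 44+0) = 44
f[14] = max(7+42, 44+0) = 49
One optimal cutting: 2 + 2 + 2 + 2 + 2 + 2 + 2 → $49.

49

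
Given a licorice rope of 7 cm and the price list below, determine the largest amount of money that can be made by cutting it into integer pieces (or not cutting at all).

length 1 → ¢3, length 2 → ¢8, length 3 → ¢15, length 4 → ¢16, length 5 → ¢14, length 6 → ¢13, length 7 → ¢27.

33

Build best[k] bottom-up: best[k] = max over allowed piece i of (p[i] + best[k−i]).
best[1] = 3
best[2] = 8
best[3] = 15
best[4] = 18  (first piece 1, then best[3]=15)
best[5] = 23  (first piece 2, then best[3]=15)
best[6] = 30  (first piece 3, then best[3]=15)
best[7] = 33  (first piece 1, then best[6]=30)
One optimal cutting: 3 + 3 + 1 → ¢15 + ¢15 + ¢3 = ¢33.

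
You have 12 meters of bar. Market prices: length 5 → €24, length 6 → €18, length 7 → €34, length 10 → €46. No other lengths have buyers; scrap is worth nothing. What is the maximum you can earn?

58

Let f[k] be the best obtainable value from length k. For each k, try every first piece i and keep the best of price[i] + f[k−i].
f[1] = 0
f[2] = 0
f[3] = 0
f[4] = 0
f[5] = 24
f[6] = 24
f[7] = 34
f[8] = 34
f[9] = 34
f[10] = 48  (first piece 5, then f[5]=24)
f[11] = 48
f[12] = 58  (first piece 5, then f[7]=34)
One optimal cutting: 7 + 5 → €58.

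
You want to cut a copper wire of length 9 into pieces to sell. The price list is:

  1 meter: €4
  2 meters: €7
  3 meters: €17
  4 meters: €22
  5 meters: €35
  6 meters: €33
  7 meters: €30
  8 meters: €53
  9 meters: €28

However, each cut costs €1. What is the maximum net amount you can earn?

56

Consider every possible first cut. v[k] is the best of p[i]+v[k−i] over all sellable i≤k, charging 1 whenever i<k.
v[1] = 4
v[2] = max(4+4-1, 7+0) = 7
v[3] = max(4+7-1, 7+4-1, 17+0) = 17
v[4] = max(4+17-1, 7+7-1, 17+4-1, 22+0) = 22
v[5] = max(4+22-1, 7+17-1, 17+7-1, 22+4-1, 35+0) = 35
v[6] = max(4+35-1, 7+22-1, 17+17-1, 22+7-1, 35+4-1, 33+0) = 38
v[7] = max(4+38-1, 7+35-1, 17+22-1, …, 33+4-1, 30+0) = 41
v[8] = max(4+41-1, 7+38-1, 17+35-1, …, 30+4-1, 53+0) = 53
v[9] = max(4+53-1, 7+41-1, 17+38-1, …, 53+4-1, 28+0) = 56
One optimal plan: pieces 8 + 1 (1 cut) → €57 − €1 = €56.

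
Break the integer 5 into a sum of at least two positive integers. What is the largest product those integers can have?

6

Fill prod[k] for k=2..5: at each k try every first piece i and multiply by the better of (k−i) uncut or prod[k−i].
prod[2] = 1*max(1,0) = 1*1 = 1
prod[3] = max(1*2, 2*1) = 2
prod[4] = max(1*3, 2*2, 3*1) = 4
prod[5] = max(1*4, 2*3, 3*2, 4*1) = 6
One optimal split: 3 + 2; product 3*2 = 6.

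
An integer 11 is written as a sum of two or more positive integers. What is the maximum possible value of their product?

Let m[k] be the best product for length k (with at least one cut). For each first piece i, the rest contributes max(k−i, m[k−i]).
m[2] = 1·max(1,0) = 1·1 = 1
m[3] = max(1·2, 2·1) = 2
m[4] = max(1·3, 2·2, 3·1) = 4
m[5] = max(1·4, 2·3, 3·2, 4·1) = 6
m[6] = max(1·6, 2·4, 3·3, 4·2, 5·1) = 9
m[7] = max(1·9, 2·6, 3·4, 4·3, 5·2, 6·1) = 12
m[8] = max(1·12, 2·9, 3·6, …, 6·2, 7·1) = 18
m[9] = max(1·18, 2·12, 3·9, …, 7·2, 8·1) = 27
m[10] = max(1·27, 2·18, 3·12, …, 8·2, 9·1) = 36
m[11] = max(1·36, 2·27, 3·18, …, 9·2, 10·1) = 54
One optimal split: 3 + 3 + 3 + 2; product 3·3·3·2 = 54.

54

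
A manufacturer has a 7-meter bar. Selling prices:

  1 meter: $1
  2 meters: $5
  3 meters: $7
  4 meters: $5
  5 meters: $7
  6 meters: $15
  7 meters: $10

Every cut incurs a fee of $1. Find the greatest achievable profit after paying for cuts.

15

Consider every possible first cut. net[k] is the best of p[i]+net[k−i] over all sellable i≤k, charging 1 whenever i<k.
net[1] = 1
net[2] = 5
net[3] = 7
net[4] = 9  (first piece 2, then net[2]=5)
net[5] = 11  (first piece 2, then net[3]=7)
net[6] = 15
net[7] = 15  (first piece 1, then net[6]=15)
One optimal plan: pieces 6 + 1 (1 cut) → $16 − $1 = $15.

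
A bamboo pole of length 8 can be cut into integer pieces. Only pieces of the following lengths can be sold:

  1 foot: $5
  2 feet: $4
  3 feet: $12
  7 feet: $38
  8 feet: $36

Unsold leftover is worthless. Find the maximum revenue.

43

Consider every possible first cut. r[k] is the best of p[i]+r[k−i] over all sellable i≤k.
r[1] = 5
r[2] = 10  (first piece 1, then r[1]=5)
r[3] = 15  (first piece 1, then r[2]=10)
r[4] = 20  (first piece 1, then r[3]=15)
r[5] = 25  (first piece 1, then r[4]=20)
r[6] = 30  (first piece 1, then r[5]=25)
r[7] = 38
r[8] = 43  (first piece 1, then r[7]=38)
One optimal cutting: 7 + 1 → $43.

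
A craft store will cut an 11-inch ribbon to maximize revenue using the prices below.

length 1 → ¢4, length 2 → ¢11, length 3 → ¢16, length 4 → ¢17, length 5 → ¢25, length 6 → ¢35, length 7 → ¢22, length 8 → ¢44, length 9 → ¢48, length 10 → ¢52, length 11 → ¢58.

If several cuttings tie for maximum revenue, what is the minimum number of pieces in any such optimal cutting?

3

Let r[k] be the best obtainable value from length k. For each k, try every first piece i and keep the best of price[i] + r[k−i].
r[1] = 4
r[2] = max(4+4, 11+0) = 11
r[3] = max(4+11, 11+4, 16+0) = 16
r[4] = max(4+16, 11+11, 16+4, 17+0) = 22
r[5] = max(4+22, 11+16, 16+11, 17+4, 25+0) = 27
r[6] = max(4+27, 11+22, 16+16, 17+11, 25+4, 35+0) = 35
r[7] = max(4+35, 11+27, 16+22, …, 35+4, 22+0) = 39
r[8] = max(4+39, 11+35, 16+27, …, 22+4, 44+0) = 46
r[9] = max(4+46, 11+39, 16+35, …, 44+4, 48+0) = 51
r[10] = max(4+51, 11+46, 16+39, …, 48+4, 52+0) = 57
r[11] = max(4+57, 11+51, 16+46, …, 52+4, 58+0) = 62
Maximum revenue is ¢62.
Now minimize piece count subject to staying optimal: for each k, pieces[k] = 1 + min over i with p[i]+r[k−i]=r[k] of pieces[k−i].
pieces[8] = 2
pieces[9] = 2
pieces[10] = 3
pieces[11] = 3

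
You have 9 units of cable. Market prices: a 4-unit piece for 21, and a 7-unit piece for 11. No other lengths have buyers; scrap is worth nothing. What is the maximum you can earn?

Consider every possible first cut. r[k] is the best of p[i]+r[k−i] over all sellable i≤k.
r[1] = 0
r[2] = 0
r[3] = 0
r[4] = 21
r[5] = 21
r[6] = 21
r[7] = 21
r[8] = 42  (first piece 4, then r[4]=21)
r[9] = 42
One optimal cutting: pieces 4 + 4 with 1 unit of scrap → 42.

42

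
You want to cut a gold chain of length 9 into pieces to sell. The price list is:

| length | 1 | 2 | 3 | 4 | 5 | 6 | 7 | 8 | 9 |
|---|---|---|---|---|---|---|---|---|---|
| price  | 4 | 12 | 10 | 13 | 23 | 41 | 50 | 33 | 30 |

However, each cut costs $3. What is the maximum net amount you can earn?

59

Build r[k] bottom-up: r[k] = max over allowed piece i of (p[i] + r[k−i]) − 3 per cut.
r[1] = 4
r[2] = max(4+4-3, 12+0) = 12
r[3] = max(4+12-3, 12+4-3, 10+0) = 13
r[4] = max(4+13-3, 12+12-3, 10+4-3, 13+0) = 21
r[5] = max(4+21-3, 12+13-3, 10+12-3, 13+4-3, 23+0) = 23
r[6] = max(4+23-3, 12+21-3, 10+13-3, 13+12-3, 23+4-3, 41+0) = 41
r[7] = max(4+41-3, 12+23-3, 10+21-3, …, 41+4-3, 50+0) = 50
r[8] = max(4+50-3, 12+41-3, 10+23-3, …, 50+4-3, 33+0) = 51
r[9] = max(4+51-3, 12+50-3, 10+41-3, …, 33+4-3, 30+0) = 59
One optimal plan: pieces 7 + 2 (1 cut) → $62 − $3 = $59.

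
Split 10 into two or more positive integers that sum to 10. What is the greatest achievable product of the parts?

36

Define P[k] = max over 1≤i<k of i · max(k−i, P[k−i]); the inner max lets the remainder stay uncut if that's better.
P[2] = 1·max(1,0) = 1·1 = 1
P[3] = 1·max(2,1) = 1·2 = 2
P[4] = 2·max(2,1) = 2·2 = 4
P[5] = 2·max(3,2) = 2·3 = 6
P[6] = 3·max(3,2) = 3·3 = 9
P[7] = 2·max(5,6) = 2·6 = 12
P[8] = 2·max(6,9) = 2·9 = 18
P[9] = 3·max(6,9) = 3·9 = 27
P[10] = 2·max(8,18) = 2·18 = 36
One optimal split: 3 + 3 + 2 + 2; product 3·3·2·2 = 36.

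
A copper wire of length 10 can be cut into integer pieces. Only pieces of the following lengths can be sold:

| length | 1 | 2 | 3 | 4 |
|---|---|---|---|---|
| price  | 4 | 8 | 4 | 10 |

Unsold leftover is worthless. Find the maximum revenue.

Let f[k] be the best obtainable value from length k. For each k, try every first piece i and keep the best of price[i] + f[k−i].
f[1] = 4
f[2] = max(4+4, 8+0) = 8
f[3] = max(4+8, 8+4, 4+0) = 12
f[4] = max(4+12, 8+8, 4+4, 10+0) = 16
f[5] = max(4+16, 8+12, 4+8, 10+4) = 20
f[6] = max(4+20, 8+16, 4+12, 10+8) = 24
f[7] = max(4+24, 8+20, 4+16, 10+12) = 28
f[8] = max(4+28, 8+24, 4+20, 10+16) = 32
f[9] = max(4+32, 8+28, 4+24, 10+20) = 36
f[10] = max(4+36, 8+32, 4+28, 10+24) = 40
One optimal cutting: 1 + 1 + 1 + 1 + 1 + 1 + 1 + 1 + 1 + 1 → €40.

40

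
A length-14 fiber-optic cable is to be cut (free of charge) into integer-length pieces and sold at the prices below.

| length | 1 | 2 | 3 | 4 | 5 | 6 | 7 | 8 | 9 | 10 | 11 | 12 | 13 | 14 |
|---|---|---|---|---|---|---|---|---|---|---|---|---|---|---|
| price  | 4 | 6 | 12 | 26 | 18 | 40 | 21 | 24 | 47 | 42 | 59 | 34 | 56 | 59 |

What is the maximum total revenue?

Build R[k] bottom-up: R[k] = max over allowed piece i of (p[i] + R[k−i]).
R[1] = 4
R[2] = 8  (first piece 1, then R[1]=4)
R[3] = 12  (first piece 1, then R[2]=8)
R[4] = 26
R[5] = 30  (first piece 1, then R[4]=26)
R[6] = 40
R[7] = 44  (first piece 1, then R[6]=40)
R[8] = 52  (first piece 4, then R[4]=26)
R[9] = 56  (first piece 1, then R[8]=52)
R[10] = 66  (first piece 4, then R[6]=40)
R[11] = 70  (first piece 1, then R[10]=66)
R[12] = 80  (first piece 6, then R[6]=40)
R[13] = 84  (first piece 1, then R[12]=80)
R[14] = 92  (first piece 4, then R[10]=66)
One optimal cutting: 6 + 4 + 4 → $40 + $26 + $26 = $92.

92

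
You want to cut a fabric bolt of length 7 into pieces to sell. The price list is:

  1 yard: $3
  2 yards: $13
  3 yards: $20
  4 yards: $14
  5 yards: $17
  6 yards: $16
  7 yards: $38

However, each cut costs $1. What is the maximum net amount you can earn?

44

Let v[k] be the best obtainable value from length k. For each k, try every first piece i and keep the best of price[i] + v[k−i] minus the 1 cut fee when i<k.
v[1] = 3
v[2] = 13
v[3] = 20
v[4] = 25  (first piece 2, then v[2]=13)
v[5] = 32  (first piece 2, then v[3]=20)
v[6] = 39  (first piece 3, then v[3]=20)
v[7] = 44  (first piece 2, then v[5]=32)
One optimal plan: pieces 3 + 2 + 2 (2 cuts) → $46 − $2 = $44.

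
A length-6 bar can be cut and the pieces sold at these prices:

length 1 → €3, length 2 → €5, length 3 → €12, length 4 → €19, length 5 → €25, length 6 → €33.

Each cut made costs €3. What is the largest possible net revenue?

Build net[k] bottom-up: net[k] = max over allowed piece i of (p[i] + net[k−i]) − 3 per cut.
net[1] = 3
net[2] = max(3+3-3, 5+0) = 5
net[3] = max(3+5-3, 5+3-3, 12+0) = 12
net[4] = max(3+12-3, 5+5-3, 12+3-3, 19+0) = 19
net[5] = max(3+19-3, 5+12-3, 12+5-3, 19+3-3, 25+0) = 25
net[6] = max(3+25-3, 5+19-3, 12+12-3, 19+5-3, 25+3-3, 33+0) = 33
Best is to make no cuts and sell whole for €33.

33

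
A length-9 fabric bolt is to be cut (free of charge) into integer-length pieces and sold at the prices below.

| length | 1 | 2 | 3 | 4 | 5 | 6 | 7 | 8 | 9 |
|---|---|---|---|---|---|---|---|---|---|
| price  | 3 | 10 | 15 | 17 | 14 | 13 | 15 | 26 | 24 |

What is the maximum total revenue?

45

Build R[k] bottom-up: R[k] = max over allowed piece i of (p[i] + R[k−i]).
R[1] = 3
R[2] = 10
R[3] = 15
R[4] = 20  (first piece 2, then R[2]=10)
R[5] = 25  (first piece 2, then R[3]=15)
R[6] = 30  (first piece 2, then R[4]=20)
R[7] = 35  (first piece 2, then R[5]=25)
R[8] = 40  (first piece 2, then R[6]=30)
R[9] = 45  (first piece 2, then R[7]=35)
One optimal cutting: 3 + 2 + 2 + 2 → $15 + $10 + $10 + $10 = $45.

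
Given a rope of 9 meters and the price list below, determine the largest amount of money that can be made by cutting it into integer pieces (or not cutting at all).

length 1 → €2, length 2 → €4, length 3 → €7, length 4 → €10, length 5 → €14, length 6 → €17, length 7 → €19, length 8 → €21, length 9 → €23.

24

Let r[k] be the best obtainable value from length k. For each k, try every first piece i and keep the best of price[i] + r[k−i].
r[1] = 2
r[2] = max(2+2, 4+0) = 4
r[3] = max(2+4, 4+2, 7+0) = 7
r[4] = max(2+7, 4+4, 7+2, 10+0) = 10
r[5] = max(2+10, 4+7, 7+4, 10+2, 14+0) = 14
r[6] = max(2+14, 4+10, 7+7, 10+4, 14+2, 17+0) = 17
r[7] = max(2+17, 4+14, 7+10, …, 17+2, 19+0) = 19
r[8] = max(2+19, 4+17, 7+14, …, 19+2, 21+0) = 21
r[9] = max(2+21, 4+19, 7+17, …, 21+2, 23+0) = 24
One optimal cutting: 6 + 3 → €17 + €7 = €24.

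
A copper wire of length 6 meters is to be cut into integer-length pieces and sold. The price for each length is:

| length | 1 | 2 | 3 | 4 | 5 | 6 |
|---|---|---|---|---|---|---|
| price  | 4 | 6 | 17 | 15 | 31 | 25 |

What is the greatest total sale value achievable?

35

Consider every possible first cut. r[k] is the best of p[i]+r[k−i] over all sellable i≤k.
r[1] = 4
r[2] = max(4+4, 6+0) = 8
r[3] = max(4+8, 6+4, 17+0) = 17
r[4] = max(4+17, 6+8, 17+4, 15+0) = 21
r[5] = max(4+21, 6+17, 17+8, 15+4, 31+0) = 31
r[6] = max(4+31, 6+21, 17+17, 15+8, 31+4, 25+0) = 35
One optimal cutting: 5 + 1 → €31 + €4 = €35.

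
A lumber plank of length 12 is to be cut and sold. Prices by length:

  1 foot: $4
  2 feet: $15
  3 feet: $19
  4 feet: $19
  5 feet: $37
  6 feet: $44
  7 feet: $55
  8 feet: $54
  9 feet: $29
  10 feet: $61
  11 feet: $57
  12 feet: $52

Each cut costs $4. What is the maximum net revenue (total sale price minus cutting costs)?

88

Let r[k] be the best obtainable value from length k. For each k, try every first piece i and keep the best of price[i] + r[k−i] minus the 4 cut fee when i<k.
r[1] = 4
r[2] = 15
r[3] = 19
r[4] = 26  (first piece 2, then r[2]=15)
r[5] = 37
r[6] = 44
r[7] = 55
r[8] = 55  (first piece 1, then r[7]=55)
r[9] = 66  (first piece 2, then r[7]=55)
r[10] = 70  (first piece 3, then r[7]=55)
r[11] = 77  (first piece 2, then r[9]=66)
r[12] = 88  (first piece 5, then r[7]=55)
One optimal plan: pieces 7 + 5 (1 cut) → $92 − $4 = $88.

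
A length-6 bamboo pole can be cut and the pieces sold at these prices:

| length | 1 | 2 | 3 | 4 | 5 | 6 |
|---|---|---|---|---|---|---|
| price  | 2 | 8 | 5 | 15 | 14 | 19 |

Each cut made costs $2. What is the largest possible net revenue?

21

Build v[k] bottom-up: v[k] = max over allowed piece i of (p[i] + v[k−i]) − 2 per cut.
v[1] = 2
v[2] = 8
v[3] = 8  (first piece 1, then v[2]=8)
v[4] = 15
v[5] = 15  (first piece 1, then v[4]=15)
v[6] = 21  (first piece 2, then v[4]=15)
One optimal plan: pieces 4 + 2 (1 cut) → $23 − $2 = $21.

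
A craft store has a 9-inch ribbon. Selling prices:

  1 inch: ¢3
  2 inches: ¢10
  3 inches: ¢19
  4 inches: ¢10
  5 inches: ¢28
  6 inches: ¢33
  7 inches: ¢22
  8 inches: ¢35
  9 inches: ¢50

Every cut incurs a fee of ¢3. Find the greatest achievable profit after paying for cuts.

51

Consider every possible first cut. net[k] is the best of p[i]+net[k−i] over all sellable i≤k, charging 3 whenever i<k.
net[1] = 3
net[2] = 10
net[3] = 19
net[4] = 19  (first piece 1, then net[3]=19)
net[5] = 28
net[6] = 35  (first piece 3, then net[3]=19)
net[7] = 35  (first piece 1, then net[6]=35)
net[8] = 44  (first piece 3, then net[5]=28)
net[9] = 51  (first piece 3, then net[6]=35)
One optimal plan: pieces 3 + 3 + 3 (2 cuts) → ¢57 − ¢6 = ¢51.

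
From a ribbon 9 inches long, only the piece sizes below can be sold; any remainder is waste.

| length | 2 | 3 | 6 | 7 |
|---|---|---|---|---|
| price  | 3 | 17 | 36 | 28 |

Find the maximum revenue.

Consider every possible first cut. r[k] is the best of p[i]+r[k−i] over all sellable i≤k.
r[1] = 0
r[2] = 3
r[3] = 17
r[4] = 17
r[5] = 20  (first piece 2, then r[3]=17)
r[6] = 36
r[7] = 36
r[8] = 39  (first piece 2, then r[6]=36)
r[9] = 53  (first piece 3, then r[6]=36)
One optimal cutting: 6 + 3 → ¢53.

53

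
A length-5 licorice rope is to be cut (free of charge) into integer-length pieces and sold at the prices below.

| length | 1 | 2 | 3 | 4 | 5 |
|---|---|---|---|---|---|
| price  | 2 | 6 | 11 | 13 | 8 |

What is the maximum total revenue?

Build r[k] bottom-up: r[k] = max over allowed piece i of (p[i] + r[k−i]).
r[1] = 2
r[2] = max(2+2, 6+0) = 6
r[3] = max(2+6, 6+2, 11+0) = 11
r[4] = max(2+11, 6+6, 11+2, 13+0) = 13
r[5] = max(2+13, 6+11, 11+6, 13+2, 8+0) = 17
One optimal cutting: 3 + 2 → ¢11 + ¢6 = ¢17.

17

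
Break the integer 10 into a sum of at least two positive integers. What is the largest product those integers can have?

Let m[k] be the best product for length k (with at least one cut). For each first piece i, the rest contributes max(k−i, m[k−i]).
m[2] = 1·max(1,0) = 1·1 = 1
m[3] = 1·max(2,1) = 1·2 = 2
m[4] = 2·max(2,1) = 2·2 = 4
m[5] = 2·max(3,2) = 2·3 = 6
m[6] = 3·max(3,2) = 3·3 = 9
m[7] = 2·max(5,6) = 2·6 = 12
m[8] = 2·max(6,9) = 2·9 = 18
m[9] = 3·max(6,9) = 3·9 = 27
m[10] = 2·max(8,18) = 2·18 = 36
One optimal split: 3 + 3 + 2 + 2; product 3·3·2·2 = 36.

36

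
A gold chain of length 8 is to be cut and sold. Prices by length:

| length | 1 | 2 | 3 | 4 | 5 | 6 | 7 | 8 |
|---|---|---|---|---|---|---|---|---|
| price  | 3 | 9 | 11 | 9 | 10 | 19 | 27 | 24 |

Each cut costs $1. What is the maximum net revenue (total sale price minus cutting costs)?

Let v[k] be the best obtainable value from length k. For each k, try every first piece i and keep the best of price[i] + v[k−i] minus the 1 cut fee when i<k.
v[1] = 3
v[2] = 9
v[3] = 11  (first piece 1, then v[2]=9)
v[4] = 17  (first piece 2, then v[2]=9)
v[5] = 19  (first piece 1, then v[4]=17)
v[6] = 25  (first piece 2, then v[4]=17)
v[7] = 27  (first piece 1, then v[6]=25)
v[8] = 33  (first piece 2, then v[6]=25)
One optimal plan: pieces 2 + 2 + 2 + 2 (3 cuts) → $36 − $3 = $33.

33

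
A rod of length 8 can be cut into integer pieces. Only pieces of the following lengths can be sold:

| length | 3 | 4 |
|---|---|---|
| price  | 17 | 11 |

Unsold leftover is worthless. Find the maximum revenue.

34

Consider every possible first cut. r[k] is the best of p[i]+r[k−i] over all sellable i≤k.
r[1] = 0
r[2] = 0
r[3] = 17
r[4] = 17
r[5] = 17
r[6] = 34  (first piece 3, then r[3]=17)
r[7] = 34
r[8] = 34
One optimal cutting: pieces 3 + 3 with 2 units of scrap → 34.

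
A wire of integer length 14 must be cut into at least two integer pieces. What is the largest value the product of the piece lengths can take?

162

Define P[k] = max over 1≤i<k of i · max(k−i, P[k−i]); the inner max lets the remainder stay uncut if that's better.
Small cases: P[2]=1, P[3]=2, P[4]=4, P[5]=6, P[6]=9, P[7]=12, P[8]=18, P[9]=27.
P[10] = 2·max(8,18) = 2·18 = 36
P[11] = 2·max(9,27) = 2·27 = 54
P[12] = 3·max(9,27) = 3·27 = 81
P[13] = 2·max(11,54) = 2·54 = 108
P[14] = 2·max(12,81) = 2·81 = 162
One optimal split: 3 + 3 + 3 + 3 + 2; product 3·3·3·3·2 = 162.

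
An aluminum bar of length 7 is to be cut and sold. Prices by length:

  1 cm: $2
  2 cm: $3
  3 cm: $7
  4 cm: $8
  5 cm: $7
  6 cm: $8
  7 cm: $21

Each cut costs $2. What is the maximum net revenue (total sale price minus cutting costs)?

21

Consider every possible first cut. net[k] is the best of p[i]+net[k−i] over all sellable i≤k, charging 2 whenever i<k.
net[1] = 2
net[2] = max(2+2-2, 3+0) = 3
net[3] = max(2+3-2, 3+2-2, 7+0) = 7
net[4] = max(2+7-2, 3+3-2, 7+2-2, 8+0) = 8
net[5] = max(2+8-2, 3+7-2, 7+3-2, 8+2-2, 7+0) = 8
net[6] = max(2+8-2, 3+8-2, 7+7-2, 8+3-2, 7+2-2, 8+0) = 12
net[7] = max(2+12-2, 3+8-2, 7+8-2, …, 8+2-2, 21+0) = 21
Best is to make no cuts and sell whole for $21.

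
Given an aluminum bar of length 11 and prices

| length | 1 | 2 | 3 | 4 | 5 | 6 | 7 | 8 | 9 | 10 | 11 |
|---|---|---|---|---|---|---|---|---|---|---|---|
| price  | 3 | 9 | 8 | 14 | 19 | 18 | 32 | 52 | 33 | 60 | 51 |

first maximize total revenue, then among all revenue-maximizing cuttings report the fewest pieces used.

3

Let r[k] be the best obtainable value from length k. For each k, try every first piece i and keep the best of price[i] + r[k−i].
r[1] = 3
r[2] = max(3+3, 9+0) = 9
r[3] = max(3+9, 9+3, 8+0) = 12
r[4] = max(3+12, 9+9, 8+3, 14+0) = 18
r[5] = max(3+18, 9+12, 8+9, 14+3, 19+0) = 21
r[6] = max(3+21, 9+18, 8+12, 14+9, 19+3, 18+0) = 27
r[7] = max(3+27, 9+21, 8+18, …, 18+3, 32+0) = 32
r[8] = max(3+32, 9+27, 8+21, …, 32+3, 52+0) = 52
r[9] = max(3+52, 9+32, 8+27, …, 52+3, 33+0) = 55
r[10] = max(3+55, 9+52, 8+32, …, 33+3, 60+0) = 61
r[11] = max(3+61, 9+55, 8+52, …, 60+3, 51+0) = 64
Maximum revenue is $64.
Now minimize piece count subject to staying optimal: for each k, pieces[k] = 1 + min over i with p[i]+r[k−i]=r[k] of pieces[k−i].
pieces[8] = 1
pieces[9] = 2
pieces[10] = 2
pieces[11] = 3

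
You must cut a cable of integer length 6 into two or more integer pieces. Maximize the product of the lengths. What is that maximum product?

9

Let P[k] be the best product for length k (with at least one cut). For each first piece i, the rest contributes max(k−i, P[k−i]).
P[2] = 1×max(1,0) = 1×1 = 1
P[3] = 1×max(2,1) = 1×2 = 2
P[4] = 2×max(2,1) = 2×2 = 4
P[5] = 2×max(3,2) = 2×3 = 6
P[6] = 3×max(3,2) = 3×3 = 9
One optimal split: 3 + 3; product 3×3 = 9.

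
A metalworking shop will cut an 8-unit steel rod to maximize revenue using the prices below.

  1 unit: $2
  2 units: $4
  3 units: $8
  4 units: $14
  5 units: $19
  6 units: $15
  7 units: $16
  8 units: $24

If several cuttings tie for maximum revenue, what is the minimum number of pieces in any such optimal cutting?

Consider every possible first cut. r[k] is the best of p[i]+r[k−i] over all sellable i≤k.
r[1] = 2
r[2] = 4  (first piece 1, then r[1]=2)
r[3] = 8
r[4] = 14
r[5] = 19
r[6] = 21  (first piece 1, then r[5]=19)
r[7] = 23  (first piece 1, then r[6]=21)
r[8] = 28  (first piece 4, then r[4]=14)
Maximum revenue is $28.
Now minimize piece count subject to staying optimal: for each k, pieces[k] = 1 + min over i with p[i]+r[k−i]=r[k] of pieces[k−i].
pieces[5] = 1
pieces[6] = 2
pieces[7] = 2
pieces[8] = 2

2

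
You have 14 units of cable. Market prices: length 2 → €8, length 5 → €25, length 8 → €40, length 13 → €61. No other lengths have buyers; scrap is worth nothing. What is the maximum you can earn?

66

Let best[k] be the best obtainable value from length k. For each k, try every first piece i and keep the best of price[i] + best[k−i].
best[1] = 0
best[2] = 8
best[3] = 8
best[4] = 16  (first piece 2, then best[2]=8)
best[5] = 25
best[6] = 25
best[7] = 33  (first piece 2, then best[5]=25)
best[8] = 40
best[9] = 41  (first piece 2, then best[7]=33)
best[10] = 50  (first piece 5, then best[5]=25)
best[11] = 50
best[12] = 58  (first piece 2, then best[10]=50)
best[13] = 65  (first piece 5, then best[8]=40)
best[14] = 66  (first piece 2, then best[12]=58)
One optimal cutting: 5 + 5 + 2 + 2 → €66.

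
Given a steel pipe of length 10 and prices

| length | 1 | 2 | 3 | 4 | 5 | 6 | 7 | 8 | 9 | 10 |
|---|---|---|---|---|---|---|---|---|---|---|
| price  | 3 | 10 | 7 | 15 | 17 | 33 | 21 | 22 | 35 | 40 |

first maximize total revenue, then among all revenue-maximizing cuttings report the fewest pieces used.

3

Let r[k] be the best obtainable value from length k. For each k, try every first piece i and keep the best of price[i] + r[k−i].
r[1] = 3
r[2] = max(3+3, 10+0) = 10
r[3] = max(3+10, 10+3, 7+0) = 13
r[4] = max(3+13, 10+10, 7+3, 15+0) = 20
r[5] = max(3+20, 10+13, 7+10, 15+3, 17+0) = 23
r[6] = max(3+23, 10+20, 7+13, 15+10, 17+3, 33+0) = 33
r[7] = max(3+33, 10+23, 7+20, …, 33+3, 21+0) = 36
r[8] = max(3+36, 10+33, 7+23, …, 21+3, 22+0) = 43
r[9] = max(3+43, 10+36, 7+33, …, 22+3, 35+0) = 46
r[10] = max(3+46, 10+43, 7+36, …, 35+3, 40+0) = 53
Maximum revenue is $53.
Now minimize piece count subject to staying optimal: for each k, pieces[k] = 1 + min over i with p[i]+r[k−i]=r[k] of pieces[k−i].
pieces[7] = 2
pieces[8] = 2
pieces[9] = 3
pieces[10] = 3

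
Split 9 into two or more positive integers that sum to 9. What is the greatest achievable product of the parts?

27

Define prod[k] = max over 1≤i<k of i · max(k−i, prod[k−i]); the inner max lets the remainder stay uncut if that's better.
prod[2] = 1·max(1,0) = 1·1 = 1
prod[3] = 1·max(2,1) = 1·2 = 2
prod[4] = 2·max(2,1) = 2·2 = 4
prod[5] = 2·max(3,2) = 2·3 = 6
prod[6] = 3·max(3,2) = 3·3 = 9
prod[7] = 2·max(5,6) = 2·6 = 12
prod[8] = 2·max(6,9) = 2·9 = 18
prod[9] = 3·max(6,9) = 3·9 = 27
One optimal split: 3 + 3 + 3; product 3·3·3 = 27.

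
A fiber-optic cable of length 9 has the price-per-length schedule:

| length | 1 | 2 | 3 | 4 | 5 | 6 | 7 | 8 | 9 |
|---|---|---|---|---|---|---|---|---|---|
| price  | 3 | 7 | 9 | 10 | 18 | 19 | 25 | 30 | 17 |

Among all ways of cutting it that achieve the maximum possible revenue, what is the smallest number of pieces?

2

Build r[k] bottom-up: r[k] = max over allowed piece i of (p[i] + r[k−i]).
r[1] = 3
r[2] = max(3+3, 7+0) = 7
r[3] = max(3+7, 7+3, 9+0) = 10
r[4] = max(3+10, 7+7, 9+3, 10+0) = 14
r[5] = max(3+14, 7+10, 9+7, 10+3, 18+0) = 18
r[6] = max(3+18, 7+14, 9+10, 10+7, 18+3, 19+0) = 21
r[7] = max(3+21, 7+18, 9+14, …, 19+3, 25+0) = 25
r[8] = max(3+25, 7+21, 9+18, …, 25+3, 30+0) = 30
r[9] = max(3+30, 7+25, 9+21, …, 30+3, 17+0) = 33
Maximum revenue is $33.
Now minimize piece count subject to staying optimal: for each k, pieces[k] = 1 + min over i with p[i]+r[k−i]=r[k] of pieces[k−i].
pieces[6] = 2
pieces[7] = 1
pieces[8] = 1
pieces[9] = 2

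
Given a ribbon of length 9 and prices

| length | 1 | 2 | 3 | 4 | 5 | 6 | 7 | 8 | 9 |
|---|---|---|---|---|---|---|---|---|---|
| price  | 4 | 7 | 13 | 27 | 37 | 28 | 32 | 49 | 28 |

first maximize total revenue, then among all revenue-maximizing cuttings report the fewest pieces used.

Build r[k] bottom-up: r[k] = max over allowed piece i of (p[i] + r[k−i]).
r[1] = 4
r[2] = max(4+4, 7+0) = 8
r[3] = max(4+8, 7+4, 13+0) = 13
r[4] = max(4+13, 7+8, 13+4, 27+0) = 27
r[5] = max(4+27, 7+13, 13+8, 27+4, 37+0) = 37
r[6] = max(4+37, 7+27, 13+13, 27+8, 37+4, 28+0) = 41
r[7] = max(4+41, 7+37, 13+27, …, 28+4, 32+0) = 45
r[8] = max(4+45, 7+41, 13+37, …, 32+4, 49+0) = 54
r[9] = max(4+54, 7+45, 13+41, …, 49+4, 28+0) = 64
Maximum revenue is ¢64.
Now minimize piece count subject to staying optimal: for each k, pieces[k] = 1 + min over i with p[i]+r[k−i]=r[k] of pieces[k−i].
pieces[6] = 2
pieces[7] = 3
pieces[8] = 2
pieces[9] = 2

2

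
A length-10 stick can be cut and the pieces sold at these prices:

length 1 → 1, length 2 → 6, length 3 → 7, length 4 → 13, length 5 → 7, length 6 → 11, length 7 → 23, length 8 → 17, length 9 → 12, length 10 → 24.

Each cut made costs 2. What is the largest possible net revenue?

Build v[k] bottom-up: v[k] = max over allowed piece i of (p[i] + v[k−i]) − 2 per cut.
v[1] = 1
v[2] = max(1+1-2, 6+0) = 6
v[3] = max(1+6-2, 6+1-2, 7+0) = 7
v[4] = max(1+7-2, 6+6-2, 7+1-2, 13+0) = 13
v[5] = max(1+13-2, 6+7-2, 7+6-2, 13+1-2, 7+0) = 12
v[6] = max(1+12-2, 6+13-2, 7+7-2, 13+6-2, 7+1-2, 11+0) = 17
v[7] = max(1+17-2, 6+12-2, 7+13-2, …, 11+1-2, 23+0) = 23
v[8] = max(1+23-2, 6+17-2, 7+12-2, …, 23+1-2, 17+0) = 24
v[9] = max(1+24-2, 6+23-2, 7+17-2, …, 17+1-2, 12+0) = 27
v[10] = max(1+27-2, 6+24-2, 7+23-2, …, 12+1-2, 24+0) = 28
One optimal plan: pieces 4 + 4 + 2 (2 cuts) → 32 − 4 = 28.

28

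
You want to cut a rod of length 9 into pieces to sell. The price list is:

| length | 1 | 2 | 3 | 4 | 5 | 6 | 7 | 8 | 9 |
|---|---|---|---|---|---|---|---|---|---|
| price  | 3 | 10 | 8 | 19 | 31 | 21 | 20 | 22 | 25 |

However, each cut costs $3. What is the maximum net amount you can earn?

47

Let r[k] be the best obtainable value from length k. For each k, try every first piece i and keep the best of price[i] + r[k−i] minus the 3 cut fee when i<k.
r[1] = 3
r[2] = max(3+3-3, 10+0) = 10
r[3] = max(3+10-3, 10+3-3, 8+0) = 10
r[4] = max(3+10-3, 10+10-3, 8+3-3, 19+0) = 19
r[5] = max(3+19-3, 10+10-3, 8+10-3, 19+3-3, 31+0) = 31
r[6] = max(3+31-3, 10+19-3, 8+10-3, 19+10-3, 31+3-3, 21+0) = 31
r[7] = max(3+31-3, 10+31-3, 8+19-3, …, 21+3-3, 20+0) = 38
r[8] = max(3+38-3, 10+31-3, 8+31-3, …, 20+3-3, 22+0) = 38
r[9] = max(3+38-3, 10+38-3, 8+31-3, …, 22+3-3, 25+0) = 47
One optimal plan: pieces 5 + 4 (1 cut) → $50 − $3 = $47.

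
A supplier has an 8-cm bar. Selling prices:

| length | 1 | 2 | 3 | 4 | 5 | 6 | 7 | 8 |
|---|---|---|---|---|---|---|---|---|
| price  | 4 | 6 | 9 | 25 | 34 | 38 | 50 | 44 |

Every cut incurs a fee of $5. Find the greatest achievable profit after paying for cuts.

49

Let r[k] be the best obtainable value from length k. For each k, try every first piece i and keep the best of price[i] + r[k−i] minus the 5 cut fee when i<k.
r[1] = 4
r[2] = max(4+4-5, 6+0) = 6
r[3] = max(4+6-5, 6+4-5, 9+0) = 9
r[4] = max(4+9-5, 6+6-5, 9+4-5, 25+0) = 25
r[5] = max(4+25-5, 6+9-5, 9+6-5, 25+4-5, 34+0) = 34
r[6] = max(4+34-5, 6+25-5, 9+9-5, 25+6-5, 34+4-5, 38+0) = 38
r[7] = max(4+38-5, 6+34-5, 9+25-5, …, 38+4-5, 50+0) = 50
r[8] = max(4+50-5, 6+38-5, 9+34-5, …, 50+4-5, 44+0) = 49
One optimal plan: pieces 7 + 1 (1 cut) → $54 − $5 = $49.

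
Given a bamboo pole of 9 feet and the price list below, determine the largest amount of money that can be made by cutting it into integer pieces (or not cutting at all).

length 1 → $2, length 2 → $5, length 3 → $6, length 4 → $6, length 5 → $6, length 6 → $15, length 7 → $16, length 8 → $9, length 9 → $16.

22

Consider every possible first cut. r[k] is the best of p[i]+r[k−i] over all sellable i≤k.
r[1] = 2
r[2] = max(2+2, 5+0) = 5
r[3] = max(2+5, 5+2, 6+0) = 7
r[4] = max(2+7, 5+5, 6+2, 6+0) = 10
r[5] = max(2+10, 5+7, 6+5, 6+2, 6+0) = 12
r[6] = max(2+12, 5+10, 6+7, 6+5, 6+2, 15+0) = 15
r[7] = max(2+15, 5+12, 6+10, …, 15+2, 16+0) = 17
r[8] = max(2+17, 5+15, 6+12, …, 16+2, 9+0) = 20
r[9] = max(2+20, 5+17, 6+15, …, 9+2, 16+0) = 22
One optimal cutting: 2 + 2 + 2 + 2 + 1 → $5 + $5 + $5 + $5 + $2 = $22.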